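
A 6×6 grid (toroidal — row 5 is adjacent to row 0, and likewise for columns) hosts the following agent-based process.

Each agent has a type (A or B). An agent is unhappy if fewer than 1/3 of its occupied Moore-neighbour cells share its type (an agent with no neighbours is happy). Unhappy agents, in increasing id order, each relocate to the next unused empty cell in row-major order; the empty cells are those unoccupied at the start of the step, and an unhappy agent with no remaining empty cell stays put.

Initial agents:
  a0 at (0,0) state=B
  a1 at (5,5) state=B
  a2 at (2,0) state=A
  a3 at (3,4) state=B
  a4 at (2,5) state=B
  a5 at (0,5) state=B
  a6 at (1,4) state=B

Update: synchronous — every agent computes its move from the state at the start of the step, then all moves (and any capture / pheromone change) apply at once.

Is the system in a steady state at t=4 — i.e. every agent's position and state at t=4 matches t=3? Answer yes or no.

t=1: a0@(0,0):B a1@(5,5):B a2@(0,1):A a3@(3,4):B a4@(2,5):B a5@(0,5):B a6@(1,4):B
t=2: a0@(0,0):B a1@(5,5):B a2@(0,2):A a3@(3,4):B a4@(2,5):B a5@(0,5):B a6@(1,4):B
t=3: (unchanged — steady state)

yes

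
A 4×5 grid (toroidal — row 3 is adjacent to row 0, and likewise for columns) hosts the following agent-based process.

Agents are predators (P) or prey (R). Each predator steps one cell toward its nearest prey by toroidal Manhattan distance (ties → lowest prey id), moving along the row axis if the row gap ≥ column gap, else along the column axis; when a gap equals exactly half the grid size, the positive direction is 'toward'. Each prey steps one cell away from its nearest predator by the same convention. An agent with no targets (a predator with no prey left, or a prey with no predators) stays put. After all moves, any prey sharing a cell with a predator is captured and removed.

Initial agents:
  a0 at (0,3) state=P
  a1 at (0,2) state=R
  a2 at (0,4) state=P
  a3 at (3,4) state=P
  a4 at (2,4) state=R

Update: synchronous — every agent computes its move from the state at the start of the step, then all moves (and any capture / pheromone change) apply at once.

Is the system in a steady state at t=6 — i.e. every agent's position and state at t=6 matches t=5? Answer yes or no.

t=1: a0@(0,2):P a1@(0,1):R a2@(0,3):P a3@(2,4):P a4@(1,4):R
t=2: a0@(0,1):P a1@(0,0):R a2@(0,2):P a3@(1,4):P a4@(0,4):R
t=3: a0@(0,0):P a2@(0,1):P a3@(0,4):P a4@(3,4):R
t=4: a0@(3,0):P a2@(0,0):P a3@(3,4):P a4@(2,4):R
t=5: a0@(2,0):P a2@(1,0):P a3@(2,4):P a4@(1,4):R
t=6: a0@(1,0):P a2@(1,4):P a3@(1,4):P a4@(1,3):R

no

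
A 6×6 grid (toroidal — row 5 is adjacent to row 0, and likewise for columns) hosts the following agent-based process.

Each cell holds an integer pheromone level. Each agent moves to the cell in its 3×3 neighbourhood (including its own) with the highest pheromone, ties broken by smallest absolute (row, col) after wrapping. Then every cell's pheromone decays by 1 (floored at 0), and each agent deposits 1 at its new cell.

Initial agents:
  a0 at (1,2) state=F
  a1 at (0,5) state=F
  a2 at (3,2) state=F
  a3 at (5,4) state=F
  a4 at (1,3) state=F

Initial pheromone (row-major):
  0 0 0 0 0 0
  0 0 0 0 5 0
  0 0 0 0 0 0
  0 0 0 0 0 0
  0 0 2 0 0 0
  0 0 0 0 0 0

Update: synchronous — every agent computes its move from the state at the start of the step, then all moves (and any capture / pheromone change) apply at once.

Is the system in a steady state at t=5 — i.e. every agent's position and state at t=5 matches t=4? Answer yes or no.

yes

t=1: a0@(0,1) a1@(1,4) a2@(4,2) a3@(0,3) a4@(1,4) | pheromone: 0 1 0 1 0 0 / 0 0 0 0 6 0 / 0 0 0 0 0 0 / 0 0 0 0 0 0 / 0 0 2 0 0 0 / 0 0 0 0 0 0
t=2: a0@(0,1) a1@(1,4) a2@(4,2) a3@(1,4) a4@(1,4) | pheromone: 0 1 0 0 0 0 / 0 0 0 0 8 0 / 0 0 0 0 0 0 / 0 0 0 0 0 0 / 0 0 2 0 0 0 / 0 0 0 0 0 0
t=3: a0@(0,1) a1@(1,4) a2@(4,2) a3@(1,4) a4@(1,4) | pheromone: 0 1 0 0 0 0 / 0 0 0 0 10 0 / 0 0 0 0 0 0 / 0 0 0 0 0 0 / 0 0 2 0 0 0 / 0 0 0 0 0 0
t=4: a0@(0,1) a1@(1,4) a2@(4,2) a3@(1,4) a4@(1,4) | pheromone: 0 1 0 0 0 0 / 0 0 0 0 12 0 / 0 0 0 0 0 0 / 0 0 0 0 0 0 / 0 0 2 0 0 0 / 0 0 0 0 0 0
t=5: a0@(0,1) a1@(1,4) a2@(4,2) a3@(1,4) a4@(1,4) | pheromone: 0 1 0 0 0 0 / 0 0 0 0 14 0 / 0 0 0 0 0 0 / 0 0 0 0 0 0 / 0 0 2 0 0 0 / 0 0 0 0 0 0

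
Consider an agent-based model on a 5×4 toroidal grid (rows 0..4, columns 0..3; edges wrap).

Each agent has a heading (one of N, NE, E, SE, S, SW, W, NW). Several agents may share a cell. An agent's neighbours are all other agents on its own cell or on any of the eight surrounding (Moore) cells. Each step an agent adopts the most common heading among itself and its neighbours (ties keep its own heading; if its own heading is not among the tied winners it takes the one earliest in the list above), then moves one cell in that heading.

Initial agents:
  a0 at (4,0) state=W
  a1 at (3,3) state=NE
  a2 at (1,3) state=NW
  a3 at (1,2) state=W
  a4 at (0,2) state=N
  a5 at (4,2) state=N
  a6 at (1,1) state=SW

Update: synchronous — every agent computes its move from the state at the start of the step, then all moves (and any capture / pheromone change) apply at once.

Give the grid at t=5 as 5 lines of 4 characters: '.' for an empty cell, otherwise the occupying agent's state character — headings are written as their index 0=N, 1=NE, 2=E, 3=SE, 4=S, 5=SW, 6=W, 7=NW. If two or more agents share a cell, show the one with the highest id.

t=1: a0@(4,3):W a1@(2,0):NE a2@(0,2):NW a3@(1,1):W a4@(4,2):N a5@(3,2):N a6@(2,0):SW
t=2: a0@(3,3):N a1@(1,1):NE a2@(0,1):W a3@(1,0):W a4@(3,2):N a5@(2,2):N a6@(3,3):SW
t=3: a0@(2,3):N a1@(1,0):W a2@(0,0):W a3@(1,3):W a4@(2,2):N a5@(1,2):N a6@(2,3):N
t=4: a0@(1,3):N a1@(1,3):W a2@(0,3):W a3@(0,3):N a4@(1,2):N a5@(0,2):N a6@(1,3):N
t=5: a0@(0,3):N a1@(0,3):N a2@(4,3):N a3@(4,3):N a4@(0,2):N a5@(4,2):N a6@(0,3):N

..00
....
....
....
..00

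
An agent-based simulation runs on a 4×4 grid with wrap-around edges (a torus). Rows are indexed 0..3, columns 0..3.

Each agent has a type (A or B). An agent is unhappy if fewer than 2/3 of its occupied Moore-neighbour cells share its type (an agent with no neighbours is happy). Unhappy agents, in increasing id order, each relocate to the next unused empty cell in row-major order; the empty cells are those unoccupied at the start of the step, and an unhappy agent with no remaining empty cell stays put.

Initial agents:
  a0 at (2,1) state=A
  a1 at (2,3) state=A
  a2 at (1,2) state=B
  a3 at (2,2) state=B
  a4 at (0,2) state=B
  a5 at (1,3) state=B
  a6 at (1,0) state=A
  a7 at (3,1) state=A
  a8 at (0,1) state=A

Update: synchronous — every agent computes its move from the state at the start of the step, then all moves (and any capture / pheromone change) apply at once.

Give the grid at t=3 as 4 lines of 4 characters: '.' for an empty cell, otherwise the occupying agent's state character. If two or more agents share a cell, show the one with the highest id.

AA.A
BB..
BB..
A.A.

t=1: a0@(0,0):A a1@(0,3):A a2@(1,1):B a3@(2,0):B a4@(3,0):B a5@(3,2):B a6@(1,0):A a7@(3,3):A a8@(0,1):A
t=2: a0@(0,0):A a1@(0,2):A a2@(1,2):B a3@(1,3):B a4@(2,1):B a5@(2,2):B a6@(2,3):A a7@(3,1):A a8@(0,1):A
t=3: a0@(0,0):A a1@(0,3):A a2@(1,0):B a3@(1,1):B a4@(2,1):B a5@(2,0):B a6@(3,0):A a7@(3,2):A a8@(0,1):A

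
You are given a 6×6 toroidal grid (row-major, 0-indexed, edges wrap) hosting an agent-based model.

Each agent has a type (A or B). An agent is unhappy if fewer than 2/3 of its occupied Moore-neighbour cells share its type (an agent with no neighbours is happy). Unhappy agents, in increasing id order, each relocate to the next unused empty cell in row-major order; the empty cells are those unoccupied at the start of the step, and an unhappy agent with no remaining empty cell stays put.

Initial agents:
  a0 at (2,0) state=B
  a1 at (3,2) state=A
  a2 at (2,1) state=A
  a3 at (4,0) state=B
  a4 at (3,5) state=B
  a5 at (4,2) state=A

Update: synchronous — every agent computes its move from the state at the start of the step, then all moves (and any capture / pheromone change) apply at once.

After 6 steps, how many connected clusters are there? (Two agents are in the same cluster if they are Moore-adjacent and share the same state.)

t=1: a0@(0,0):B a1@(3,2):A a2@(0,1):A a3@(4,0):B a4@(3,5):B a5@(4,2):A
t=2: a0@(0,2):B a1@(3,2):A a2@(0,3):A a3@(4,0):B a4@(3,5):B a5@(4,2):A
t=3: a0@(0,0):B a1@(3,2):A a2@(0,1):A a3@(4,0):B a4@(3,5):B a5@(4,2):A
t=4: a0@(0,2):B a1@(3,2):A a2@(0,3):A a3@(4,0):B a4@(3,5):B a5@(4,2):A
t=5: a0@(0,0):B a1@(3,2):A a2@(0,1):A a3@(4,0):B a4@(3,5):B a5@(4,2):A
t=6: a0@(0,2):B a1@(3,2):A a2@(0,3):A a3@(4,0):B a4@(3,5):B a5@(4,2):A

4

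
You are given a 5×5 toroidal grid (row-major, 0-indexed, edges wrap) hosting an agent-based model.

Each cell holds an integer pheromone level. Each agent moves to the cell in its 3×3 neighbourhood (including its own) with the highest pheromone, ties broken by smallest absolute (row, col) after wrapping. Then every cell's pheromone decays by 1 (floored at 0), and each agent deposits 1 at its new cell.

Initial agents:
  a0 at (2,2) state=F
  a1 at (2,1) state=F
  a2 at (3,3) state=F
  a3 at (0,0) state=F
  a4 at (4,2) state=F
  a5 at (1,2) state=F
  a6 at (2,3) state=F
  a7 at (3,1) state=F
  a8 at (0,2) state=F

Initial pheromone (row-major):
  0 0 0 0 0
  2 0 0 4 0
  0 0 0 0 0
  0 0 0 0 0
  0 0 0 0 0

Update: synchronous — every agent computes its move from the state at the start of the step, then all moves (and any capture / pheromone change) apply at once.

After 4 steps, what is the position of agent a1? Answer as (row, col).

(1, 0)

t=1: a0@(1,3) a1@(1,0) a2@(2,2) a3@(1,0) a4@(0,1) a5@(1,3) a6@(1,3) a7@(2,0) a8@(1,3) | pheromone: 0 1 0 0 0 / 3 0 0 7 0 / 1 0 1 0 0 / 0 0 0 0 0 / 0 0 0 0 0
t=2: a0@(1,3) a1@(1,0) a2@(1,3) a3@(1,0) a4@(1,0) a5@(1,3) a6@(1,3) a7@(1,0) a8@(1,3) | pheromone: 0 0 0 0 0 / 6 0 0 11 0 / 0 0 0 0 0 / 0 0 0 0 0 / 0 0 0 0 0
t=3: a0@(1,3) a1@(1,0) a2@(1,3) a3@(1,0) a4@(1,0) a5@(1,3) a6@(1,3) a7@(1,0) a8@(1,3) | pheromone: 0 0 0 0 0 / 9 0 0 15 0 / 0 0 0 0 0 / 0 0 0 0 0 / 0 0 0 0 0
t=4: a0@(1,3) a1@(1,0) a2@(1,3) a3@(1,0) a4@(1,0) a5@(1,3) a6@(1,3) a7@(1,0) a8@(1,3) | pheromone: 0 0 0 0 0 / 12 0 0 19 0 / 0 0 0 0 0 / 0 0 0 0 0 / 0 0 0 0 0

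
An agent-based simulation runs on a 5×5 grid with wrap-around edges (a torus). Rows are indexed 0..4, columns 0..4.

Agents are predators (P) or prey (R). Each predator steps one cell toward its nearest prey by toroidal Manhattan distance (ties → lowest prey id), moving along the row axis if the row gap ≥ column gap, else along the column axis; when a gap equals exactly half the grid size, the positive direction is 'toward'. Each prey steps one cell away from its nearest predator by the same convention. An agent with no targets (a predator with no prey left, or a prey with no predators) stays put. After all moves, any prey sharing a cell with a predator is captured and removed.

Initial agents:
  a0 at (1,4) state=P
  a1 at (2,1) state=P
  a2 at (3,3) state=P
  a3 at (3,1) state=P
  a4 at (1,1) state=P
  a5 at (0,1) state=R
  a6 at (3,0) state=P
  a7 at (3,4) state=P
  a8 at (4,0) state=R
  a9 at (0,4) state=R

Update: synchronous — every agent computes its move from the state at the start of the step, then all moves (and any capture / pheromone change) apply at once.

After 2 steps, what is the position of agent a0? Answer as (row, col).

t=1: a0@(0,4):P a1@(1,1):P a2@(3,4):P a3@(4,1):P a4@(0,1):P a6@(4,0):P a7@(4,4):P a8@(0,0):R
t=2: a0@(0,0):P a1@(0,1):P a2@(4,4):P a3@(0,1):P a4@(0,0):P a6@(0,0):P a7@(0,4):P

(0, 0)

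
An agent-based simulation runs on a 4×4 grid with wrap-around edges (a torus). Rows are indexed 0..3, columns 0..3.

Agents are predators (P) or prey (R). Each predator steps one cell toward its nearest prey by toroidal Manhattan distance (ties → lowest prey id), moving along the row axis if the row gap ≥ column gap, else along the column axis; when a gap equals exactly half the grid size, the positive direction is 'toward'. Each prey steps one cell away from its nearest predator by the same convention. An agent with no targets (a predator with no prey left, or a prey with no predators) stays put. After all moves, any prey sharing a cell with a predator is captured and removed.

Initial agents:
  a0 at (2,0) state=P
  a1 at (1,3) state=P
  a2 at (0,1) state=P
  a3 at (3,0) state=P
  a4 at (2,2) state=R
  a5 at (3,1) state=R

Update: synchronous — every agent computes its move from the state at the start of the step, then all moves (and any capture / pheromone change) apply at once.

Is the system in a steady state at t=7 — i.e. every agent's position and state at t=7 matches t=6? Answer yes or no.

yes

t=1: a0@(2,1):P a1@(2,3):P a2@(3,1):P a3@(3,1):P
t=2: (unchanged — steady state)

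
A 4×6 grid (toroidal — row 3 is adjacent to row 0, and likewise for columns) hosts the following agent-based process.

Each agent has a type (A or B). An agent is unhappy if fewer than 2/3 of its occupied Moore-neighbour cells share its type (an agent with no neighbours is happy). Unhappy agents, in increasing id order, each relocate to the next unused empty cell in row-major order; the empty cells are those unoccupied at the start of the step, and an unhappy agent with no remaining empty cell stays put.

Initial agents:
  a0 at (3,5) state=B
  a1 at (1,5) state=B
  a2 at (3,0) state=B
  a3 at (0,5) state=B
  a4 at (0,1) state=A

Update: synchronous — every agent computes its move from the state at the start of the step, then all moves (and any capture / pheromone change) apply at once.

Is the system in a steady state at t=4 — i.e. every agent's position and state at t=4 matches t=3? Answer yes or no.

yes

t=1: a0@(3,5):B a1@(1,5):B a2@(3,0):B a3@(0,5):B a4@(0,0):A
t=2: a0@(3,5):B a1@(0,1):B a2@(3,0):B a3@(0,5):B a4@(0,2):A
t=3: a0@(3,5):B a1@(0,0):B a2@(3,0):B a3@(0,5):B a4@(0,3):A
t=4: (unchanged — steady state)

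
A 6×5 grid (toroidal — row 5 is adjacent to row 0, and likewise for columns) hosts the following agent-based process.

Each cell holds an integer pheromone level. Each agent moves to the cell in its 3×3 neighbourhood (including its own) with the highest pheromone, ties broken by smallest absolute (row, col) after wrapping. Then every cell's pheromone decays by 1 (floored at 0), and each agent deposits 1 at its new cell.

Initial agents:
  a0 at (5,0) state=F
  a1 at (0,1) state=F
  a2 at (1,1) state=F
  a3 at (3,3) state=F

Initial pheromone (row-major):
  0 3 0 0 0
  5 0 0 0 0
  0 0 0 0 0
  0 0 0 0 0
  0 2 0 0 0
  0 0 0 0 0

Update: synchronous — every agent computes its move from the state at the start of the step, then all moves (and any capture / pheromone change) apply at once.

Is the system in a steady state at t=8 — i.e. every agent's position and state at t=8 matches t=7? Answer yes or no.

t=1: a0@(0,1) a1@(1,0) a2@(1,0) a3@(2,2) | pheromone: 0 3 0 0 0 / 6 0 0 0 0 / 0 0 1 0 0 / 0 0 0 0 0 / 0 1 0 0 0 / 0 0 0 0 0
t=2: a0@(1,0) a1@(1,0) a2@(1,0) a3@(2,2) | pheromone: 0 2 0 0 0 / 8 0 0 0 0 / 0 0 1 0 0 / 0 0 0 0 0 / 0 0 0 0 0 / 0 0 0 0 0
t=3: a0@(1,0) a1@(1,0) a2@(1,0) a3@(2,2) | pheromone: 0 1 0 0 0 / 10 0 0 0 0 / 0 0 1 0 0 / 0 0 0 0 0 / 0 0 0 0 0 / 0 0 0 0 0
t=4: a0@(1,0) a1@(1,0) a2@(1,0) a3@(2,2) | pheromone: 0 0 0 0 0 / 12 0 0 0 0 / 0 0 1 0 0 / 0 0 0 0 0 / 0 0 0 0 0 / 0 0 0 0 0
t=5: a0@(1,0) a1@(1,0) a2@(1,0) a3@(2,2) | pheromone: 0 0 0 0 0 / 14 0 0 0 0 / 0 0 1 0 0 / 0 0 0 0 0 / 0 0 0 0 0 / 0 0 0 0 0
t=6: a0@(1,0) a1@(1,0) a2@(1,0) a3@(2,2) | pheromone: 0 0 0 0 0 / 16 0 0 0 0 / 0 0 1 0 0 / 0 0 0 0 0 / 0 0 0 0 0 / 0 0 0 0 0
t=7: a0@(1,0) a1@(1,0) a2@(1,0) a3@(2,2) | pheromone: 0 0 0 0 0 / 18 0 0 0 0 / 0 0 1 0 0 / 0 0 0 0 0 / 0 0 0 0 0 / 0 0 0 0 0
t=8: a0@(1,0) a1@(1,0) a2@(1,0) a3@(2,2) | pheromone: 0 0 0 0 0 / 20 0 0 0 0 / 0 0 1 0 0 / 0 0 0 0 0 / 0 0 0 0 0 / 0 0 0 0 0

yes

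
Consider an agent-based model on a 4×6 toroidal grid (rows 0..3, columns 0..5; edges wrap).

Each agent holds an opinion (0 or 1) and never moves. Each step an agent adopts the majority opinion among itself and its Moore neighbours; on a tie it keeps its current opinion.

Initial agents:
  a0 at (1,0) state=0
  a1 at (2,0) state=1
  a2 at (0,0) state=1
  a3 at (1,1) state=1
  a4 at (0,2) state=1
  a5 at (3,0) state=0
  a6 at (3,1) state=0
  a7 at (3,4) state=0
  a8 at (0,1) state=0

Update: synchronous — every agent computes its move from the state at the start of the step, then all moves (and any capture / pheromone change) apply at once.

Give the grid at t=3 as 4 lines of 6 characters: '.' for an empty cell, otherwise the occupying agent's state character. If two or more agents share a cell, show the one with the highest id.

t=1: a0@(1,0):1 a1@(2,0):0 a2@(0,0):0 a3@(1,1):1 a4@(0,2):1 a5@(3,0):0 a6@(3,1):0 a7@(3,4):0 a8@(0,1):0
t=2: a0@(1,0):0 a1@(2,0):0 a2@(0,0):0 a3@(1,1):1 a4@(0,2):1 a5@(3,0):0 a6@(3,1):0 a7@(3,4):0 a8@(0,1):0
t=3: a0@(1,0):0 a1@(2,0):0 a2@(0,0):0 a3@(1,1):0 a4@(0,2):1 a5@(3,0):0 a6@(3,1):0 a7@(3,4):0 a8@(0,1):0

001...
00....
0.....
00..0.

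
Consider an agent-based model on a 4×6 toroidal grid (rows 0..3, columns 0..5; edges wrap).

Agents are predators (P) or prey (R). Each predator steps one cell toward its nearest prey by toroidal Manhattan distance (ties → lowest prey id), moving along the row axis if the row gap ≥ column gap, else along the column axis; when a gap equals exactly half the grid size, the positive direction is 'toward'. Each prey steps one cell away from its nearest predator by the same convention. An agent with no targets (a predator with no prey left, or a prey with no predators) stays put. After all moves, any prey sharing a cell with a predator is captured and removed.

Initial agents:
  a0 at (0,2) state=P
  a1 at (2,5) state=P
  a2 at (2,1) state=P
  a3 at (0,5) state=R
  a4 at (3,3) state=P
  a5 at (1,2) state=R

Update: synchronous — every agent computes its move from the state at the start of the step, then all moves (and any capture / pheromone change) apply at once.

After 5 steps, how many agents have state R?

1

t=1: a0@(1,2):P a1@(3,5):P a2@(1,1):P a4@(3,4):P a5@(2,2):R
t=2: a0@(2,2):P a1@(3,0):P a2@(2,1):P a4@(3,3):P a5@(3,2):R
t=3: a0@(3,2):P a1@(3,1):P a2@(3,1):P a4@(3,2):P a5@(0,2):R
t=4: a0@(0,2):P a1@(0,1):P a2@(0,1):P a4@(0,2):P a5@(1,2):R
t=5: a0@(1,2):P a1@(1,1):P a2@(1,1):P a4@(1,2):P a5@(2,2):R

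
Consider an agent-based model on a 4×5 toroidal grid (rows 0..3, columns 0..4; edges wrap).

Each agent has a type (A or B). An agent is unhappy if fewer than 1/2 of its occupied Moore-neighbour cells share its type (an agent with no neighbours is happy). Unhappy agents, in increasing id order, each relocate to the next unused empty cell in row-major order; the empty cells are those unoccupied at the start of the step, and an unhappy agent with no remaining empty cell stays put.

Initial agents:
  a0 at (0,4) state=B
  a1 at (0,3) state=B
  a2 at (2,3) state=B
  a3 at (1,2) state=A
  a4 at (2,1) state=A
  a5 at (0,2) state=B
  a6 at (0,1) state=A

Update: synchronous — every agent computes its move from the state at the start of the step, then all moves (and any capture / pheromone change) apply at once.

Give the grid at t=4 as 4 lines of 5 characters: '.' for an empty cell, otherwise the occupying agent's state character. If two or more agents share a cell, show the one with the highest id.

..BBB
..AA.
BA...
.....

t=1: a0@(0,4):B a1@(0,3):B a2@(0,0):B a3@(1,0):A a4@(2,1):A a5@(1,1):B a6@(0,1):A
t=2: a0@(0,4):B a1@(0,3):B a2@(0,0):B a3@(0,2):A a4@(2,1):A a5@(1,2):B a6@(1,3):A
t=3: a0@(0,4):B a1@(0,3):B a2@(0,0):B a3@(0,1):A a4@(1,0):A a5@(1,1):B a6@(1,4):A
t=4: a0@(0,4):B a1@(0,3):B a2@(0,2):B a3@(1,2):A a4@(1,3):A a5@(2,0):B a6@(2,1):A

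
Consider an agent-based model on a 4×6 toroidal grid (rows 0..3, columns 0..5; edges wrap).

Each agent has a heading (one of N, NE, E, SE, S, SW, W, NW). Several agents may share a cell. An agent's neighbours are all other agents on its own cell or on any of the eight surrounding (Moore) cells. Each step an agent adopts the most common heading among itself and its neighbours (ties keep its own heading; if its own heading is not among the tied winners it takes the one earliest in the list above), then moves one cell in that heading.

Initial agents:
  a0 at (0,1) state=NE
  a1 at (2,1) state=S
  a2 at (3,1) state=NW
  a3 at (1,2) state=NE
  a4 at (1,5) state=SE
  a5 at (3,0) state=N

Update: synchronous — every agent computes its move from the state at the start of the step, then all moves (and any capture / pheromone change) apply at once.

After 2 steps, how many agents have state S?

t=1: a0@(3,2):NE a1@(3,1):S a2@(2,0):NW a3@(0,3):NE a4@(2,0):SE a5@(2,0):N
t=2: a0@(2,3):NE a1@(0,1):S a2@(1,5):NW a3@(3,4):NE a4@(3,1):SE a5@(1,0):N

1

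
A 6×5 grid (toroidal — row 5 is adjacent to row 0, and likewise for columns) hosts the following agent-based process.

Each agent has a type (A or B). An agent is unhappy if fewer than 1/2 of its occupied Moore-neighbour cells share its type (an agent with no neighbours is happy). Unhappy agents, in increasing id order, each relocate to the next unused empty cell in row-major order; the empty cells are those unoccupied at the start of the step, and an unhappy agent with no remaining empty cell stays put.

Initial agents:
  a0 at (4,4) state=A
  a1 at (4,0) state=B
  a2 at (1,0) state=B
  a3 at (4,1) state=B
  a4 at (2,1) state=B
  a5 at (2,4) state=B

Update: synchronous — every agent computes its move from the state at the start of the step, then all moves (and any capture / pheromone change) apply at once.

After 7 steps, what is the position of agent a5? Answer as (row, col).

(2, 4)

t=1: a0@(0,0):A a1@(4,0):B a2@(1,0):B a3@(4,1):B a4@(2,1):B a5@(2,4):B
t=2: a0@(0,1):A a1@(4,0):B a2@(1,0):B a3@(4,1):B a4@(2,1):B a5@(2,4):B
t=3: a0@(0,0):A a1@(4,0):B a2@(1,0):B a3@(4,1):B a4@(2,1):B a5@(2,4):B
t=4: a0@(0,1):A a1@(4,0):B a2@(1,0):B a3@(4,1):B a4@(2,1):B a5@(2,4):B
t=5: a0@(0,0):A a1@(4,0):B a2@(1,0):B a3@(4,1):B a4@(2,1):B a5@(2,4):B
t=6: a0@(0,1):A a1@(4,0):B a2@(1,0):B a3@(4,1):B a4@(2,1):B a5@(2,4):B
t=7: a0@(0,0):A a1@(4,0):B a2@(1,0):B a3@(4,1):B a4@(2,1):B a5@(2,4):B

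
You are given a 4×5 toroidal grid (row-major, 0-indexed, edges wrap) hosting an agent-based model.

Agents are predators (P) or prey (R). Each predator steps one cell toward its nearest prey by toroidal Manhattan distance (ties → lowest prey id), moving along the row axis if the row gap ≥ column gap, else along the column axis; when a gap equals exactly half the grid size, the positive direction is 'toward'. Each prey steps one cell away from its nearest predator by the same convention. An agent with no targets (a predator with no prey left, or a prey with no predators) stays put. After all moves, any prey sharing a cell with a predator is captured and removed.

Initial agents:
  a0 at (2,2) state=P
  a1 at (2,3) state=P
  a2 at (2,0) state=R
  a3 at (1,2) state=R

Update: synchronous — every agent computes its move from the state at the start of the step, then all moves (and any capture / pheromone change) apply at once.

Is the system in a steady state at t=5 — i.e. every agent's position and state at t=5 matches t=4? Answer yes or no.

t=1: a0@(1,2):P a1@(2,4):P a3@(0,2):R
t=2: a0@(0,2):P a1@(3,4):P a3@(3,2):R
t=3: a0@(3,2):P a1@(3,3):P a3@(2,2):R
t=4: a0@(2,2):P a1@(2,3):P a3@(1,2):R
t=5: a0@(1,2):P a1@(1,3):P a3@(0,2):R

no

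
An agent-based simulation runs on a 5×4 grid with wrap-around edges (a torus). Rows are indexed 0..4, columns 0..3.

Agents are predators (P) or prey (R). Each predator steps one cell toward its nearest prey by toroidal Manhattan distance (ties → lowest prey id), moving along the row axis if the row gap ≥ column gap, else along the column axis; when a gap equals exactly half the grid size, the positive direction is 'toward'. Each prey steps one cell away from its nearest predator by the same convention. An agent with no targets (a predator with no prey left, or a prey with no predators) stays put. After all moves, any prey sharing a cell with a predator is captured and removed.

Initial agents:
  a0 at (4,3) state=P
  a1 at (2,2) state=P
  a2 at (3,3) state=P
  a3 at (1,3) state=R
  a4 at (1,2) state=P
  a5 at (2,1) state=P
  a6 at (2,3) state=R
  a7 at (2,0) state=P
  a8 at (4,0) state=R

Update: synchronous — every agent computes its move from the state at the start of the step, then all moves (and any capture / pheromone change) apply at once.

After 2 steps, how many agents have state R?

t=1: a0@(4,0):P a1@(2,3):P a2@(2,3):P a3@(1,0):R a4@(1,3):P a5@(2,2):P a6@(2,0):R a7@(2,3):P a8@(4,1):R
t=2: a0@(4,1):P a1@(2,0):P a2@(2,0):P a3@(1,1):R a4@(1,0):P a5@(2,3):P a6@(2,1):R a7@(2,0):P a8@(4,2):R

3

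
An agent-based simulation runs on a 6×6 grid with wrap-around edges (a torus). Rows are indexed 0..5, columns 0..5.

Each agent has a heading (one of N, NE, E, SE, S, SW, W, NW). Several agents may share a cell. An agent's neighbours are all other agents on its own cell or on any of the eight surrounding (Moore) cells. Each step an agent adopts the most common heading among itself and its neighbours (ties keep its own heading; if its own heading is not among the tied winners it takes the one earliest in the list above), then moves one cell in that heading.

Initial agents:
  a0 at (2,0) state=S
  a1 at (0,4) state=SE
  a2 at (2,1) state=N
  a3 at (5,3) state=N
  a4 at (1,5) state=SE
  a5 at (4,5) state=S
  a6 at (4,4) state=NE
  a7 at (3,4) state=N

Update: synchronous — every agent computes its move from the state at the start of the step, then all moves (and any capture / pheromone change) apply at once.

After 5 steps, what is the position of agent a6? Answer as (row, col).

t=1: a0@(3,0):S a1@(1,5):SE a2@(1,1):N a3@(4,3):N a4@(2,0):SE a5@(5,5):S a6@(3,4):N a7@(2,4):N
t=2: a0@(4,0):S a1@(2,0):SE a2@(0,1):N a3@(3,3):N a4@(3,1):SE a5@(0,5):S a6@(2,4):N a7@(1,4):N
t=3: a0@(5,0):S a1@(3,1):SE a2@(5,1):N a3@(2,3):N a4@(4,2):SE a5@(1,5):S a6@(1,4):N a7@(0,4):N
t=4: a0@(0,0):S a1@(4,2):SE a2@(4,1):N a3@(1,3):N a4@(5,3):SE a5@(0,5):N a6@(0,4):N a7@(5,4):N
t=5: a0@(1,0):S a1@(5,3):SE a2@(3,1):N a3@(0,3):N a4@(0,4):SE a5@(5,5):N a6@(5,4):N a7@(4,4):N

(5, 4)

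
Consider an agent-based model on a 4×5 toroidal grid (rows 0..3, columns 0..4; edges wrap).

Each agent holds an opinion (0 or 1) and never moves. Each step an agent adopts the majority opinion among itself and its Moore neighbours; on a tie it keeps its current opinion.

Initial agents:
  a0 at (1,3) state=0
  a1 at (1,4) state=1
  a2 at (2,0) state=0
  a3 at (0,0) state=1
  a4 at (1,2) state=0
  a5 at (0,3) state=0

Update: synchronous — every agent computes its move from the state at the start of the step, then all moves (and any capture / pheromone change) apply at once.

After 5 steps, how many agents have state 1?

1

t=1: a0@(1,3):0 a1@(1,4):0 a2@(2,0):0 a3@(0,0):1 a4@(1,2):0 a5@(0,3):0
t=2: (unchanged — steady state)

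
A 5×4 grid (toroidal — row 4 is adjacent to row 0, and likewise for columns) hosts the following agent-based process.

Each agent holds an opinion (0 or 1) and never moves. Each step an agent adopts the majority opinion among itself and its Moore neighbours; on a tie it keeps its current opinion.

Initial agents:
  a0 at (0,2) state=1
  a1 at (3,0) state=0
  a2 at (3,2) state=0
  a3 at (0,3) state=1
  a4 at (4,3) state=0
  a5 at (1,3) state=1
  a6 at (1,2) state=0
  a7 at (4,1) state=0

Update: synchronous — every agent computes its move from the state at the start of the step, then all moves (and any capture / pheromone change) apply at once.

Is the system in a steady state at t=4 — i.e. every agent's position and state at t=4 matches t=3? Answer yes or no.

t=1: a0@(0,2):1 a1@(3,0):0 a2@(3,2):0 a3@(0,3):1 a4@(4,3):0 a5@(1,3):1 a6@(1,2):1 a7@(4,1):0
t=2: (unchanged — steady state)

yes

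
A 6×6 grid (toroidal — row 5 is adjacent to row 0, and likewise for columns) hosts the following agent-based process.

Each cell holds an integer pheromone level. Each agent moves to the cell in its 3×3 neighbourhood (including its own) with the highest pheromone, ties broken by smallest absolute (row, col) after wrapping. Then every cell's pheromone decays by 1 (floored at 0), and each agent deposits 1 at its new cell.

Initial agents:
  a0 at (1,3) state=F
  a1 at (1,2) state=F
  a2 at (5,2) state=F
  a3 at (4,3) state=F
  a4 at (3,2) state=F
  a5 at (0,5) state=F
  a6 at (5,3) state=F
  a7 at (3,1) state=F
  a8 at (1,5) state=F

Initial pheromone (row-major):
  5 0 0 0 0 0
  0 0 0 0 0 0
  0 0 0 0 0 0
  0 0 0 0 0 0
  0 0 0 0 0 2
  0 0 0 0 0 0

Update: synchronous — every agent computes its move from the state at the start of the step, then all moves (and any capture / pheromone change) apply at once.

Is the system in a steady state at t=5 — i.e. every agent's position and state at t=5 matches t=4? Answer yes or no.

t=1: a0@(0,2) a1@(0,1) a2@(0,1) a3@(3,2) a4@(2,1) a5@(0,0) a6@(0,2) a7@(2,0) a8@(0,0) | pheromone: 6 2 2 0 0 0 / 0 0 0 0 0 0 / 1 1 0 0 0 0 / 0 0 1 0 0 0 / 0 0 0 0 0 1 / 0 0 0 0 0 0
t=2: a0@(0,1) a1@(0,0) a2@(0,0) a3@(2,1) a4@(2,0) a5@(0,0) a6@(0,1) a7@(2,0) a8@(0,0) | pheromone: 9 3 1 0 0 0 / 0 0 0 0 0 0 / 2 1 0 0 0 0 / 0 0 0 0 0 0 / 0 0 0 0 0 0 / 0 0 0 0 0 0
t=3: a0@(0,0) a1@(0,0) a2@(0,0) a3@(2,0) a4@(2,0) a5@(0,0) a6@(0,0) a7@(2,0) a8@(0,0) | pheromone: 14 2 0 0 0 0 / 0 0 0 0 0 0 / 4 0 0 0 0 0 / 0 0 0 0 0 0 / 0 0 0 0 0 0 / 0 0 0 0 0 0
t=4: a0@(0,0) a1@(0,0) a2@(0,0) a3@(2,0) a4@(2,0) a5@(0,0) a6@(0,0) a7@(2,0) a8@(0,0) | pheromone: 19 1 0 0 0 0 / 0 0 0 0 0 0 / 6 0 0 0 0 0 / 0 0 0 0 0 0 / 0 0 0 0 0 0 / 0 0 0 0 0 0
t=5: a0@(0,0) a1@(0,0) a2@(0,0) a3@(2,0) a4@(2,0) a5@(0,0) a6@(0,0) a7@(2,0) a8@(0,0) | pheromone: 24 0 0 0 0 0 / 0 0 0 0 0 0 / 8 0 0 0 0 0 / 0 0 0 0 0 0 / 0 0 0 0 0 0 / 0 0 0 0 0 0

yes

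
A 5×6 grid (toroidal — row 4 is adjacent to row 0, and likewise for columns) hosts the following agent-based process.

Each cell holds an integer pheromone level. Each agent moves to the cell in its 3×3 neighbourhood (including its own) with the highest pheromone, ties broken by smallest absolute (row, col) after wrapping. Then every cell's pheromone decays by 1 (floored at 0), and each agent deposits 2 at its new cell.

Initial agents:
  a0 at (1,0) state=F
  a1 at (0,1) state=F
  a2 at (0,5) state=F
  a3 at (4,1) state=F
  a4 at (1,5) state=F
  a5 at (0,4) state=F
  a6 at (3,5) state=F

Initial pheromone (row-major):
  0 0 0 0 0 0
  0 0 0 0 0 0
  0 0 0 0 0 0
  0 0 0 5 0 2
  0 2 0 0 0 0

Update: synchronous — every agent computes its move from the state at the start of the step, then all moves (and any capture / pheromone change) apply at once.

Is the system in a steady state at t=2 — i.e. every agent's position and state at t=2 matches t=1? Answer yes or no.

t=1: a0@(0,0) a1@(4,1) a2@(0,0) a3@(4,1) a4@(0,0) a5@(0,3) a6@(3,5) | pheromone: 6 0 0 2 0 0 / 0 0 0 0 0 0 / 0 0 0 0 0 0 / 0 0 0 4 0 3 / 0 5 0 0 0 0
t=2: a0@(0,0) a1@(0,0) a2@(0,0) a3@(0,0) a4@(0,0) a5@(0,3) a6@(3,5) | pheromone: 15 0 0 3 0 0 / 0 0 0 0 0 0 / 0 0 0 0 0 0 / 0 0 0 3 0 4 / 0 4 0 0 0 0

no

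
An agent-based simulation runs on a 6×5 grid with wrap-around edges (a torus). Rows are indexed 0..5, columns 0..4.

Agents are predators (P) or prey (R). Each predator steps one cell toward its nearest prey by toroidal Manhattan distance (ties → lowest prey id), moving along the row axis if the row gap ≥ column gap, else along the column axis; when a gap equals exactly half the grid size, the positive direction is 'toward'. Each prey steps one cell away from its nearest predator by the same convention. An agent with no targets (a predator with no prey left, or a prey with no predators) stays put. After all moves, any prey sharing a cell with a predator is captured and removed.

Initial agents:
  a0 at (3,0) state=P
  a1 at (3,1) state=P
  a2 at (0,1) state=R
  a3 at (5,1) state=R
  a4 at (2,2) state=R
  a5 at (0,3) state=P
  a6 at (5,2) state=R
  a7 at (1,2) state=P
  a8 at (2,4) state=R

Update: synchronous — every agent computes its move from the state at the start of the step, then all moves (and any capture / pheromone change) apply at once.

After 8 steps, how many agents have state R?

3

t=1: a0@(2,0):P a1@(4,1):P a2@(0,0):R a3@(0,1):R a4@(3,2):R a5@(0,2):P a6@(4,2):R a7@(2,2):P a8@(1,4):R
t=2: a0@(1,0):P a1@(4,2):P a2@(5,0):R a3@(0,0):R a5@(0,1):P a6@(4,3):R a7@(3,2):P a8@(0,4):R
t=3: a0@(0,0):P a1@(4,3):P a2@(4,0):R a3@(5,0):R a5@(0,0):P a6@(4,4):R a7@(4,2):P a8@(5,4):R
t=4: a0@(5,0):P a1@(4,4):P a2@(3,0):R a3@(4,0):R a5@(5,0):P a6@(4,0):R a7@(4,1):P
t=5: a0@(4,0):P a1@(4,0):P a2@(2,0):R a3@(3,0):R a5@(4,0):P a6@(3,0):R a7@(4,0):P
t=6: a0@(3,0):P a1@(3,0):P a2@(1,0):R a3@(2,0):R a5@(3,0):P a6@(2,0):R a7@(3,0):P
t=7: a0@(2,0):P a1@(2,0):P a2@(0,0):R a3@(1,0):R a5@(2,0):P a6@(1,0):R a7@(2,0):P
t=8: a0@(1,0):P a1@(1,0):P a2@(5,0):R a3@(0,0):R a5@(1,0):P a6@(0,0):R a7@(1,0):P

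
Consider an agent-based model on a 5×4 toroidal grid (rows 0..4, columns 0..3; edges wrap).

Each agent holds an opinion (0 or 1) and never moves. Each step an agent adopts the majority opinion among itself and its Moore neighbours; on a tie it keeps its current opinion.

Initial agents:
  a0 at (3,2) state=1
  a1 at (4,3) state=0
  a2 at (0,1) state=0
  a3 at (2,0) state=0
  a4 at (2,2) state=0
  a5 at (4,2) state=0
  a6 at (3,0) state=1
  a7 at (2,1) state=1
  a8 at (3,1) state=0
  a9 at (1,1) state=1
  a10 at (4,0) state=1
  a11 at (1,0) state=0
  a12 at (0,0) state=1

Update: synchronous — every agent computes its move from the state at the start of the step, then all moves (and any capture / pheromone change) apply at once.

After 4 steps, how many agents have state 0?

t=1: a0@(3,2):0 a1@(4,3):1 a2@(0,1):0 a3@(2,0):0 a4@(2,2):1 a5@(4,2):0 a6@(3,0):1 a7@(2,1):1 a8@(3,1):0 a9@(1,1):0 a10@(4,0):1 a11@(1,0):0 a12@(0,0):1
t=2: a0@(3,2):0 a1@(4,3):1 a2@(0,1):0 a3@(2,0):0 a4@(2,2):0 a5@(4,2):0 a6@(3,0):1 a7@(2,1):0 a8@(3,1):0 a9@(1,1):0 a10@(4,0):1 a11@(1,0):0 a12@(0,0):1
t=3: (unchanged — steady state)

9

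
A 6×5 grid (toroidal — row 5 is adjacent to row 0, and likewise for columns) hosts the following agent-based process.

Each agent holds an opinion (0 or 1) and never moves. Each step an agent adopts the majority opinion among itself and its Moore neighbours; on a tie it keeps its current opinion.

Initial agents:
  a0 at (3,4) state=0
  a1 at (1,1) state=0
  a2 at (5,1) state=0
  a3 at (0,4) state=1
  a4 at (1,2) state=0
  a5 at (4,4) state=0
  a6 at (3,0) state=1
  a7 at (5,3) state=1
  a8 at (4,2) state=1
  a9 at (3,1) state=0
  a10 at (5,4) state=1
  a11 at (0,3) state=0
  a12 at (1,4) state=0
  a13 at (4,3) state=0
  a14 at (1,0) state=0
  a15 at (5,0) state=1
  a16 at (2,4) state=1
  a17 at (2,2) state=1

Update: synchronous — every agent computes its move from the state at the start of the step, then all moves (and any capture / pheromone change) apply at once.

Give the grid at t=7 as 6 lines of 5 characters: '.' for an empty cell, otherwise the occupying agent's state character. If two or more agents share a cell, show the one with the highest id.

t=1: a0@(3,4):0 a1@(1,1):0 a2@(5,1):1 a3@(0,4):1 a4@(1,2):0 a5@(4,4):1 a6@(3,0):0 a7@(5,3):1 a8@(4,2):0 a9@(3,1):1 a10@(5,4):1 a11@(0,3):0 a12@(1,4):0 a13@(4,3):0 a14@(1,0):0 a15@(5,0):1 a16@(2,4):0 a17@(2,2):0
t=2: a0@(3,4):0 a1@(1,1):0 a2@(5,1):1 a3@(0,4):1 a4@(1,2):0 a5@(4,4):1 a6@(3,0):0 a7@(5,3):1 a8@(4,2):1 a9@(3,1):0 a10@(5,4):1 a11@(0,3):0 a12@(1,4):0 a13@(4,3):0 a14@(1,0):0 a15@(5,0):1 a16@(2,4):0 a17@(2,2):0
t=3: a0@(3,4):0 a1@(1,1):0 a2@(5,1):1 a3@(0,4):1 a4@(1,2):0 a5@(4,4):1 a6@(3,0):0 a7@(5,3):1 a8@(4,2):1 a9@(3,1):0 a10@(5,4):1 a11@(0,3):0 a12@(1,4):0 a13@(4,3):1 a14@(1,0):0 a15@(5,0):1 a16@(2,4):0 a17@(2,2):0
t=4: (unchanged — steady state)

...01
000.0
..0.0
00..0
..111
11.11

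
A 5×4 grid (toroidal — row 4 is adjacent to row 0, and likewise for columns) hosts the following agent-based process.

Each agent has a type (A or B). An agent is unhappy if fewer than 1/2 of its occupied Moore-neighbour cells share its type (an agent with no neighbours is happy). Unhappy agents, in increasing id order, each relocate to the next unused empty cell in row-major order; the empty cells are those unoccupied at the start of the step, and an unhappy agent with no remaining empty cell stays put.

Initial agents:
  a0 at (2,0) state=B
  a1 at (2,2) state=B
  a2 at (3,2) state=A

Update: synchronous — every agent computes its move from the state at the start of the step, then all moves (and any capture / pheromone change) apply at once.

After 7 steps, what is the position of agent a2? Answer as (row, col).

t=1: a0@(2,0):B a1@(0,0):B a2@(0,1):A
t=2: a0@(2,0):B a1@(0,2):B a2@(0,3):A
t=3: a0@(2,0):B a1@(0,0):B a2@(0,1):A
t=4: a0@(2,0):B a1@(0,2):B a2@(0,3):A
t=5: a0@(2,0):B a1@(0,0):B a2@(0,1):A
t=6: a0@(2,0):B a1@(0,2):B a2@(0,3):A
t=7: a0@(2,0):B a1@(0,0):B a2@(0,1):A

(0, 1)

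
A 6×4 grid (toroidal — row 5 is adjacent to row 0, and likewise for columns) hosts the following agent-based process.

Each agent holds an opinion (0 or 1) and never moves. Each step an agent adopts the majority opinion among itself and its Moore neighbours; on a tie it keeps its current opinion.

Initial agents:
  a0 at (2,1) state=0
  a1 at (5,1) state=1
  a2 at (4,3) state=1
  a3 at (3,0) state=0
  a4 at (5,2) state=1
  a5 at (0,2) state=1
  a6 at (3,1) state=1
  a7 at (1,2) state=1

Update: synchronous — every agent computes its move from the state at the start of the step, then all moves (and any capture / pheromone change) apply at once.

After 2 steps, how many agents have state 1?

5

t=1: a0@(2,1):0 a1@(5,1):1 a2@(4,3):1 a3@(3,0):0 a4@(5,2):1 a5@(0,2):1 a6@(3,1):0 a7@(1,2):1
t=2: (unchanged — steady state)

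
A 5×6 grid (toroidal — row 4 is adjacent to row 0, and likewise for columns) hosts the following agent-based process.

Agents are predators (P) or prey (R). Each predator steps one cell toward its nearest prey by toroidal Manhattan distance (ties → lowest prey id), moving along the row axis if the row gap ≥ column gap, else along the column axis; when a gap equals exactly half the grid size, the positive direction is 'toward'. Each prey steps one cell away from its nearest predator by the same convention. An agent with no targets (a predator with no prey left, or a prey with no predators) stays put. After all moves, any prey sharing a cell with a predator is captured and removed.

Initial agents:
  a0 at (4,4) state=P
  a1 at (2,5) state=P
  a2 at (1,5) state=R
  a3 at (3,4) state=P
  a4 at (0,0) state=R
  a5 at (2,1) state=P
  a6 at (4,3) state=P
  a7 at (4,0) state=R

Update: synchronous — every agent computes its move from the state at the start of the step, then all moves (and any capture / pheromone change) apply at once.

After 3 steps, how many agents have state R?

t=1: a0@(4,5):P a1@(1,5):P a2@(0,5):R a3@(2,4):P a4@(0,1):R a5@(2,0):P a6@(4,4):P a7@(4,1):R
t=2: a0@(0,5):P a1@(0,5):P a2@(1,5):R a3@(1,4):P a4@(0,2):R a5@(1,0):P a6@(0,4):P a7@(4,2):R
t=3: a0@(1,5):P a1@(1,5):P a2@(2,5):R a3@(1,5):P a4@(0,1):R a5@(1,5):P a6@(1,4):P a7@(4,1):R

3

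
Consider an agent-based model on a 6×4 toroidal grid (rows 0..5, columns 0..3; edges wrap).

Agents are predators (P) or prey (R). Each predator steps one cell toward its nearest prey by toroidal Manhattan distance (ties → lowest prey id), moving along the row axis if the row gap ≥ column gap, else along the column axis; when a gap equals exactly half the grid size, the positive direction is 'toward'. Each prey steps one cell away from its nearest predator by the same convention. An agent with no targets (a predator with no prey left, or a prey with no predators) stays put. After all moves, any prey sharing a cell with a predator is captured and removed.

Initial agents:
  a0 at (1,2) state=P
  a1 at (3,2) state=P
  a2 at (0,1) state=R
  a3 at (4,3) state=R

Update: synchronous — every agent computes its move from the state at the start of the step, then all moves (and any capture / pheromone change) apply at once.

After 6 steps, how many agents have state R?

t=1: a0@(0,2):P a1@(4,2):P a2@(5,1):R a3@(5,3):R
t=2: a0@(5,2):P a1@(5,2):P a2@(4,1):R a3@(4,3):R
t=3: a0@(4,2):P a1@(4,2):P a2@(3,1):R a3@(3,3):R
t=4: a0@(3,2):P a1@(3,2):P a2@(2,1):R a3@(2,3):R
t=5: a0@(2,2):P a1@(2,2):P a2@(1,1):R a3@(1,3):R
t=6: a0@(1,2):P a1@(1,2):P a2@(0,1):R a3@(0,3):R

2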